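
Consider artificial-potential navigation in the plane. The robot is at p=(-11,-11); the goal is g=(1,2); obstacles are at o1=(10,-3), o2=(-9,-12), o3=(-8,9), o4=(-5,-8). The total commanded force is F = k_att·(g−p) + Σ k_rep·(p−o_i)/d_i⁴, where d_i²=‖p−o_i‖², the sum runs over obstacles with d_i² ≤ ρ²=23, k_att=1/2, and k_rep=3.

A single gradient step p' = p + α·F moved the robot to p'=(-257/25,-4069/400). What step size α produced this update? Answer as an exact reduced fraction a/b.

α = 1/8

F_att = 1/2·(g−p) = 1/2·(12,13) = (6.0000,6.5000)
o1: d²=505 > ρ²=23 → inactive
o2: d²=5 ≤ ρ²=23; F_rep = 3·(-2,1)/5² = (-0.2400,0.1200)
o3: d²=409 > ρ²=23 → inactive
o4: d²=45 > ρ²=23 → inactive
F = F_att + ΣF_rep = (5.7600,6.6200)
Δp = p'−p = (0.7200,0.8275); α = Δx/Fx = (18/25) / (144/25) = 1/8
check: Δy/Fy = (331/400) / (331/50) = 1/8 ✓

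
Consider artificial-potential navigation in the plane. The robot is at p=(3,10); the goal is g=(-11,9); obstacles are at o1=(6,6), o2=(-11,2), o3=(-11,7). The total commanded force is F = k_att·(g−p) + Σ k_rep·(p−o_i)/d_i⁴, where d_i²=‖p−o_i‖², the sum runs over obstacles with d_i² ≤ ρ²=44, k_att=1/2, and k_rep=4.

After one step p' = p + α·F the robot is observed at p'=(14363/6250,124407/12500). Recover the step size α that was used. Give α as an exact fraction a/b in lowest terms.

α = 1/10

F_att = 1/2·(g−p) = 1/2·(-14,-1) = (-7.0000,-0.5000)
o1: d²=25 ≤ ρ²=44; F_rep = 4·(-3,4)/25² = (-0.0192,0.0256)
o2: d²=260 > ρ²=44 → inactive
o3: d²=205 > ρ²=44 → inactive
F = F_att + ΣF_rep = (-7.0192,-0.4744)
Δp = p'−p = (-0.7019,-0.0474); α = Δx/Fx = (-4387/6250) / (-4387/625) = 1/10
check: Δy/Fy = (-593/12500) / (-593/1250) = 1/10 ✓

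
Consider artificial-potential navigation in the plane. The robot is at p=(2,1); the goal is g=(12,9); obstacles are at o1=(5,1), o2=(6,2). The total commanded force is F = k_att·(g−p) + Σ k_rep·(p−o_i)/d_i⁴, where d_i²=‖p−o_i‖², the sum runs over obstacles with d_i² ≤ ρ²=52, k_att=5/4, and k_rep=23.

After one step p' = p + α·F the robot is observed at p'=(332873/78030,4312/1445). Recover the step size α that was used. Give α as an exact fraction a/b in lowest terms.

F_att = 5/4·(g−p) = 5/4·(10,8) = (12.5000,10.0000)
o1: d²=9 ≤ ρ²=52; F_rep = 23·(-3,0)/9² = (-0.8519,0.0000)
o2: d²=17 ≤ ρ²=52; F_rep = 23·(-4,-1)/17² = (-0.3183,-0.0796)
F = F_att + ΣF_rep = (11.3298,9.9204)
Δp = p'−p = (2.2660,1.9841); α = Δx/Fx = (176813/78030) / (176813/15606) = 1/5
check: Δy/Fy = (2867/1445) / (2867/289) = 1/5 ✓

α = 1/5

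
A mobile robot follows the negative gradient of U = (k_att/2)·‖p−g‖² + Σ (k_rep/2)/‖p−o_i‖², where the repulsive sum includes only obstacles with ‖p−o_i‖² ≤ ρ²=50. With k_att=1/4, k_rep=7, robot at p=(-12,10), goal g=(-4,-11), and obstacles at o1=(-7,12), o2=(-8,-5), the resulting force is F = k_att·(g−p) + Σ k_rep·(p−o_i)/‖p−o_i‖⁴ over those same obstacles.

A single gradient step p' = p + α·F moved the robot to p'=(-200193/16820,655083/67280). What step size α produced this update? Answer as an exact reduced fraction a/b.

α = 1/20

F_att = 1/4·(g−p) = 1/4·(8,-21) = (2.0000,-5.2500)
o1: d²=29 ≤ ρ²=50; F_rep = 7·(-5,-2)/29² = (-0.0416,-0.0166)
o2: d²=241 > ρ²=50 → inactive
F = F_att + ΣF_rep = (1.9584,-5.2666)
Δp = p'−p = (0.0979,-0.2633); α = Δx/Fx = (1647/16820) / (1647/841) = 1/20
check: Δy/Fy = (-17717/67280) / (-17717/3364) = 1/20 ✓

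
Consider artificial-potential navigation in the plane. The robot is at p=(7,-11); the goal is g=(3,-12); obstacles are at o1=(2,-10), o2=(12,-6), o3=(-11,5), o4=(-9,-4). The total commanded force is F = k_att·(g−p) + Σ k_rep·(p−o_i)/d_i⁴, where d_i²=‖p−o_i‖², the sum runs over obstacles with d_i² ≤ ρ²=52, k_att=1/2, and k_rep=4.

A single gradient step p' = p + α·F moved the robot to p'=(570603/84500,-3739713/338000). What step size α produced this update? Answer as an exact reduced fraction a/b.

F_att = 1/2·(g−p) = 1/2·(-4,-1) = (-2.0000,-0.5000)
o1: d²=26 ≤ ρ²=52; F_rep = 4·(5,-1)/26² = (0.0296,-0.0059)
o2: d²=50 ≤ ρ²=52; F_rep = 4·(-5,-5)/50² = (-0.0080,-0.0080)
o3: d²=580 > ρ²=52 → inactive
o4: d²=305 > ρ²=52 → inactive
F = F_att + ΣF_rep = (-1.9784,-0.5139)
Δp = p'−p = (-0.2473,-0.0642); α = Δx/Fx = (-20897/84500) / (-41794/21125) = 1/8
check: Δy/Fy = (-21713/338000) / (-21713/42250) = 1/8 ✓

α = 1/8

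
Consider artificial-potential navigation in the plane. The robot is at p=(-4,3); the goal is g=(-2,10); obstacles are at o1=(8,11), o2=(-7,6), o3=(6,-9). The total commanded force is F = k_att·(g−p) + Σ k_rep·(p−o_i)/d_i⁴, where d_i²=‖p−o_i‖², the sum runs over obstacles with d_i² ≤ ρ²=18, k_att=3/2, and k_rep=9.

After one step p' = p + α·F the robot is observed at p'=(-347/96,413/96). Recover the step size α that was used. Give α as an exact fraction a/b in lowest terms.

α = 1/8

F_att = 3/2·(g−p) = 3/2·(2,7) = (3.0000,10.5000)
o1: d²=208 > ρ²=18 → inactive
o2: d²=18 ≤ ρ²=18; F_rep = 9·(3,-3)/18² = (0.0833,-0.0833)
o3: d²=244 > ρ²=18 → inactive
F = F_att + ΣF_rep = (3.0833,10.4167)
Δp = p'−p = (0.3854,1.3021); α = Δx/Fx = (37/96) / (37/12) = 1/8
check: Δy/Fy = (125/96) / (125/12) = 1/8 ✓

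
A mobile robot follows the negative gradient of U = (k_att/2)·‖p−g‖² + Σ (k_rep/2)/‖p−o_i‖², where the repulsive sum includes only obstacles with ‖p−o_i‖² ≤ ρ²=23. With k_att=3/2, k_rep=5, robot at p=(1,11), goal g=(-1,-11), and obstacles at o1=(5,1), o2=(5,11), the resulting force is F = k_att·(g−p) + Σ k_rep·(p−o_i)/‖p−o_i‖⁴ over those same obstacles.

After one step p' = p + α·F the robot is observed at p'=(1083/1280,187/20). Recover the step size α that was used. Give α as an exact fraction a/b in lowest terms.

F_att = 3/2·(g−p) = 3/2·(-2,-22) = (-3.0000,-33.0000)
o1: d²=116 > ρ²=23 → inactive
o2: d²=16 ≤ ρ²=23; F_rep = 5·(-4,0)/16² = (-0.0781,0.0000)
F = F_att + ΣF_rep = (-3.0781,-33.0000)
Δp = p'−p = (-0.1539,-1.6500); α = Δx/Fx = (-197/1280) / (-197/64) = 1/20
check: Δy/Fy = (-33/20) / (-33) = 1/20 ✓

α = 1/20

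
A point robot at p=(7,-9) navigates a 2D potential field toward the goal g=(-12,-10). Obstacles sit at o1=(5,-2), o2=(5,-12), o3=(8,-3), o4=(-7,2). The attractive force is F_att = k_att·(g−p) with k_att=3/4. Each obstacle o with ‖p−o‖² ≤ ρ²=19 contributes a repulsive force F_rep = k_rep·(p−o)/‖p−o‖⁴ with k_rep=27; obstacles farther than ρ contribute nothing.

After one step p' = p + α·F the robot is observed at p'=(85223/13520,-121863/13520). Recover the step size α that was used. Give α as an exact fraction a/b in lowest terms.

F_att = 3/4·(g−p) = 3/4·(-19,-1) = (-14.2500,-0.7500)
o1: d²=53 > ρ²=19 → inactive
o2: d²=13 ≤ ρ²=19; F_rep = 27·(2,3)/13² = (0.3195,0.4793)
o3: d²=37 > ρ²=19 → inactive
o4: d²=317 > ρ²=19 → inactive
F = F_att + ΣF_rep = (-13.9305,-0.2707)
Δp = p'−p = (-0.6965,-0.0135); α = Δx/Fx = (-9417/13520) / (-9417/676) = 1/20
check: Δy/Fy = (-183/13520) / (-183/676) = 1/20 ✓

α = 1/20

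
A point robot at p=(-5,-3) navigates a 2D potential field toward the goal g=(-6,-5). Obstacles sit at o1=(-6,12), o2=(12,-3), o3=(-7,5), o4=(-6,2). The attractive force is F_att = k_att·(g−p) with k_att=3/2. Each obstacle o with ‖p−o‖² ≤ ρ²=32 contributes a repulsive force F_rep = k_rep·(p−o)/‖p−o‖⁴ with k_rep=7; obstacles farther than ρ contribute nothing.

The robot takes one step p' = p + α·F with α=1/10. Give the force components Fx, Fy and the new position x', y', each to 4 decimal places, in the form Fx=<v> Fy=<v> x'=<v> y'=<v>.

Fx=-1.4896 Fy=-3.0518 x'=-5.1490 y'=-3.3052

F_att = 3/2·(g−p) = 3/2·(-1,-2) = (-1.5000,-3.0000)
o1: d²=226 > ρ²=32 → inactive
o2: d²=289 > ρ²=32 → inactive
o3: d²=68 > ρ²=32 → inactive
o4: d²=26 ≤ ρ²=32; F_rep = 7·(1,-5)/26² = (0.0104,-0.0518)
F = F_att + ΣF_rep = (-1.4896,-3.0518)
p' = p + 1/10·F = (-5.1490,-3.3052)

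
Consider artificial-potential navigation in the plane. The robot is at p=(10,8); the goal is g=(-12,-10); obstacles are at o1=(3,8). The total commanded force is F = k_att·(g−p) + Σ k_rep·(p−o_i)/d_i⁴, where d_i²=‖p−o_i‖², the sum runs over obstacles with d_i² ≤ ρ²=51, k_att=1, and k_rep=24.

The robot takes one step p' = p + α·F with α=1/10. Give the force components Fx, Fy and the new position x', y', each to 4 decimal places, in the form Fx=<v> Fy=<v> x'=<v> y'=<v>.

F_att = 1·(g−p) = 1·(-22,-18) = (-22.0000,-18.0000)
o1: d²=49 ≤ ρ²=51; F_rep = 24·(7,0)/49² = (0.0700,0.0000)
F = F_att + ΣF_rep = (-21.9300,-18.0000)
p' = p + 1/10·F = (7.8070,6.2000)

Fx=-21.9300 Fy=-18.0000 x'=7.8070 y'=6.2000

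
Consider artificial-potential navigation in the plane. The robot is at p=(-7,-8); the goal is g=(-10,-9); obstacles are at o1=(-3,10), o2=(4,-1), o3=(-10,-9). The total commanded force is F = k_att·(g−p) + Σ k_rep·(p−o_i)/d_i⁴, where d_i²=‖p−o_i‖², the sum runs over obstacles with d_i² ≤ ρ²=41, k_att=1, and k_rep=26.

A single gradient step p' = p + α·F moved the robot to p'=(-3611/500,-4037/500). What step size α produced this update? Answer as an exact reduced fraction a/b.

α = 1/10

F_att = 1·(g−p) = 1·(-3,-1) = (-3.0000,-1.0000)
o1: d²=340 > ρ²=41 → inactive
o2: d²=170 > ρ²=41 → inactive
o3: d²=10 ≤ ρ²=41; F_rep = 26·(3,1)/10² = (0.7800,0.2600)
F = F_att + ΣF_rep = (-2.2200,-0.7400)
Δp = p'−p = (-0.2220,-0.0740); α = Δx/Fx = (-111/500) / (-111/50) = 1/10
check: Δy/Fy = (-37/500) / (-37/50) = 1/10 ✓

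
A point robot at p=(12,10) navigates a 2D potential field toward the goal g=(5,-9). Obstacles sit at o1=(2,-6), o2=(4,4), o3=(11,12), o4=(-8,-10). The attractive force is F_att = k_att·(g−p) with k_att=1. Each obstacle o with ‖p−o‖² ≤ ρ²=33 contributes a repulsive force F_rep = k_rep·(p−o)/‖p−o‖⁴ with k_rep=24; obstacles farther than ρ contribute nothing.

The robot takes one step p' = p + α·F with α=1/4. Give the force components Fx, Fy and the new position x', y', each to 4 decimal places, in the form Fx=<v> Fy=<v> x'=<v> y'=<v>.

F_att = 1·(g−p) = 1·(-7,-19) = (-7.0000,-19.0000)
o1: d²=356 > ρ²=33 → inactive
o2: d²=100 > ρ²=33 → inactive
o3: d²=5 ≤ ρ²=33; F_rep = 24·(1,-2)/5² = (0.9600,-1.9200)
o4: d²=800 > ρ²=33 → inactive
F = F_att + ΣF_rep = (-6.0400,-20.9200)
p' = p + 1/4·F = (10.4900,4.7700)

Fx=-6.0400 Fy=-20.9200 x'=10.4900 y'=4.7700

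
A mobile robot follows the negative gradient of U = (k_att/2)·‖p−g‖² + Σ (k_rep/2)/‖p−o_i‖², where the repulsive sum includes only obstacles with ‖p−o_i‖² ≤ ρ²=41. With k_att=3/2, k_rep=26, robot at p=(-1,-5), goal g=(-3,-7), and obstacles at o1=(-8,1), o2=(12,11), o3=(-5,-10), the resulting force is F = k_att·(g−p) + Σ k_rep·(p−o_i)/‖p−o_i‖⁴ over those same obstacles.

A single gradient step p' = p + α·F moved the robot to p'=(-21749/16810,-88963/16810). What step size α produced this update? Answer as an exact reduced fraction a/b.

α = 1/10

F_att = 3/2·(g−p) = 3/2·(-2,-2) = (-3.0000,-3.0000)
o1: d²=85 > ρ²=41 → inactive
o2: d²=425 > ρ²=41 → inactive
o3: d²=41 ≤ ρ²=41; F_rep = 26·(4,5)/41² = (0.0619,0.0773)
F = F_att + ΣF_rep = (-2.9381,-2.9227)
Δp = p'−p = (-0.2938,-0.2923); α = Δx/Fx = (-4939/16810) / (-4939/1681) = 1/10
check: Δy/Fy = (-4913/16810) / (-4913/1681) = 1/10 ✓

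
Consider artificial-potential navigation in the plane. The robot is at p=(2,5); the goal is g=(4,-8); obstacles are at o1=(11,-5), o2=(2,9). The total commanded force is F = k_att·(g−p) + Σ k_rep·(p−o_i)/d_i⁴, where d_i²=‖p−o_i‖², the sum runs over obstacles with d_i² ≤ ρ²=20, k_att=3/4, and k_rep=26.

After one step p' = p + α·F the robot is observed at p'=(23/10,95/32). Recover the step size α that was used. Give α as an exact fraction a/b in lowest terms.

α = 1/5

F_att = 3/4·(g−p) = 3/4·(2,-13) = (1.5000,-9.7500)
o1: d²=181 > ρ²=20 → inactive
o2: d²=16 ≤ ρ²=20; F_rep = 26·(0,-4)/16² = (0.0000,-0.4062)
F = F_att + ΣF_rep = (1.5000,-10.1562)
Δp = p'−p = (0.3000,-2.0312); α = Δx/Fx = (3/10) / (3/2) = 1/5
check: Δy/Fy = (-65/32) / (-325/32) = 1/5 ✓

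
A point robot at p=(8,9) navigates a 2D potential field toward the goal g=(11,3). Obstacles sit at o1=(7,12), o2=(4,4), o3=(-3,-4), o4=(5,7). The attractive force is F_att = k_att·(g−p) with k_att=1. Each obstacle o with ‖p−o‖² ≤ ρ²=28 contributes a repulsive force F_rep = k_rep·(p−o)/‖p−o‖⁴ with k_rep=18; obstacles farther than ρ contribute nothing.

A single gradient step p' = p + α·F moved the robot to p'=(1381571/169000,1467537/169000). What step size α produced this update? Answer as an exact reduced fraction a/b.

F_att = 1·(g−p) = 1·(3,-6) = (3.0000,-6.0000)
o1: d²=10 ≤ ρ²=28; F_rep = 18·(1,-3)/10² = (0.1800,-0.5400)
o2: d²=41 > ρ²=28 → inactive
o3: d²=290 > ρ²=28 → inactive
o4: d²=13 ≤ ρ²=28; F_rep = 18·(3,2)/13² = (0.3195,0.2130)
F = F_att + ΣF_rep = (3.4995,-6.3270)
Δp = p'−p = (0.1750,-0.3163); α = Δx/Fx = (29571/169000) / (29571/8450) = 1/20
check: Δy/Fy = (-53463/169000) / (-53463/8450) = 1/20 ✓

α = 1/20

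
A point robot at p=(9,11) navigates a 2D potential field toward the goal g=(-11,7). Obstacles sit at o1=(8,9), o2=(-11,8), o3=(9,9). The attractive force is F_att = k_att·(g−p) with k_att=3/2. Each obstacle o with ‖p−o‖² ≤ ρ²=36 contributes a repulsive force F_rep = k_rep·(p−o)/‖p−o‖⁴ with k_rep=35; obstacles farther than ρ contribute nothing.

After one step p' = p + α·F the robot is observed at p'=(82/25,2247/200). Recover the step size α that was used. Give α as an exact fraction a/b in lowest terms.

F_att = 3/2·(g−p) = 3/2·(-20,-4) = (-30.0000,-6.0000)
o1: d²=5 ≤ ρ²=36; F_rep = 35·(1,2)/5² = (1.4000,2.8000)
o2: d²=409 > ρ²=36 → inactive
o3: d²=4 ≤ ρ²=36; F_rep = 35·(0,2)/4² = (0.0000,4.3750)
F = F_att + ΣF_rep = (-28.6000,1.1750)
Δp = p'−p = (-5.7200,0.2350); α = Δx/Fx = (-143/25) / (-143/5) = 1/5
check: Δy/Fy = (47/200) / (47/40) = 1/5 ✓

α = 1/5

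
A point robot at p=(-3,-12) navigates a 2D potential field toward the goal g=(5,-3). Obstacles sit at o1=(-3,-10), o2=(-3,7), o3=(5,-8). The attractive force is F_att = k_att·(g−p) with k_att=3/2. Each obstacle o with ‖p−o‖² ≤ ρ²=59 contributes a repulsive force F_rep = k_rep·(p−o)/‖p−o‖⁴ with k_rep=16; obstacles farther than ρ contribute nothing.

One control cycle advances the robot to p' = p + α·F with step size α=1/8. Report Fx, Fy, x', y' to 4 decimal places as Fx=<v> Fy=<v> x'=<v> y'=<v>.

F_att = 3/2·(g−p) = 3/2·(8,9) = (12.0000,13.5000)
o1: d²=4 ≤ ρ²=59; F_rep = 16·(0,-2)/4² = (0.0000,-2.0000)
o2: d²=361 > ρ²=59 → inactive
o3: d²=80 > ρ²=59 → inactive
F = F_att + ΣF_rep = (12.0000,11.5000)
p' = p + 1/8·F = (-1.5000,-10.5625)

Fx=12.0000 Fy=11.5000 x'=-1.5000 y'=-10.5625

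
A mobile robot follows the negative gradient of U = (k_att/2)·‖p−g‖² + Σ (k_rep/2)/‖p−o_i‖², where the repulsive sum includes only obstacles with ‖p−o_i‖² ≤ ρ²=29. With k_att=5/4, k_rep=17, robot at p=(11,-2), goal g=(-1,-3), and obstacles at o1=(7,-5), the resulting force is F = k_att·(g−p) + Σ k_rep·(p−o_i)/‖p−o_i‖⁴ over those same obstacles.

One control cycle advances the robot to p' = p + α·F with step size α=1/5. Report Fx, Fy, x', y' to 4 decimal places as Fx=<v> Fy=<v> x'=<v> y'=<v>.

F_att = 5/4·(g−p) = 5/4·(-12,-1) = (-15.0000,-1.2500)
o1: d²=25 ≤ ρ²=29; F_rep = 17·(4,3)/25² = (0.1088,0.0816)
F = F_att + ΣF_rep = (-14.8912,-1.1684)
p' = p + 1/5·F = (8.0218,-2.2337)

Fx=-14.8912 Fy=-1.1684 x'=8.0218 y'=-2.2337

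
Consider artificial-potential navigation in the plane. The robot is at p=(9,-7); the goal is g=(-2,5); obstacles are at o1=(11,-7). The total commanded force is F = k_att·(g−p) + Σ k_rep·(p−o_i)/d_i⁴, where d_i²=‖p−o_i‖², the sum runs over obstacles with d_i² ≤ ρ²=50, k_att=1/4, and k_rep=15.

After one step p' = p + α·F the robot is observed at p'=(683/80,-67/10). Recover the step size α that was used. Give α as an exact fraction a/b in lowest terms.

α = 1/10

F_att = 1/4·(g−p) = 1/4·(-11,12) = (-2.7500,3.0000)
o1: d²=4 ≤ ρ²=50; F_rep = 15·(-2,0)/4² = (-1.8750,0.0000)
F = F_att + ΣF_rep = (-4.6250,3.0000)
Δp = p'−p = (-0.4625,0.3000); α = Δx/Fx = (-37/80) / (-37/8) = 1/10
check: Δy/Fy = (3/10) / (3) = 1/10 ✓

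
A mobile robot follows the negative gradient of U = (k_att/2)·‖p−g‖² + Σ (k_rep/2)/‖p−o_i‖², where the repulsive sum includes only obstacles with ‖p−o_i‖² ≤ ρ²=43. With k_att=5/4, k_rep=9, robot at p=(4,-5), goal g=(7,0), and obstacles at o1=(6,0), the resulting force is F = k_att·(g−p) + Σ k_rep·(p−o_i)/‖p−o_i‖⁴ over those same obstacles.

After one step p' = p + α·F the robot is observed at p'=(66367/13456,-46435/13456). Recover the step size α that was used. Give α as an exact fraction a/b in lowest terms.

α = 1/4

F_att = 5/4·(g−p) = 5/4·(3,5) = (3.7500,6.2500)
o1: d²=29 ≤ ρ²=43; F_rep = 9·(-2,-5)/29² = (-0.0214,-0.0535)
F = F_att + ΣF_rep = (3.7286,6.1965)
Δp = p'−p = (0.9321,1.5491); α = Δx/Fx = (12543/13456) / (12543/3364) = 1/4
check: Δy/Fy = (20845/13456) / (20845/3364) = 1/4 ✓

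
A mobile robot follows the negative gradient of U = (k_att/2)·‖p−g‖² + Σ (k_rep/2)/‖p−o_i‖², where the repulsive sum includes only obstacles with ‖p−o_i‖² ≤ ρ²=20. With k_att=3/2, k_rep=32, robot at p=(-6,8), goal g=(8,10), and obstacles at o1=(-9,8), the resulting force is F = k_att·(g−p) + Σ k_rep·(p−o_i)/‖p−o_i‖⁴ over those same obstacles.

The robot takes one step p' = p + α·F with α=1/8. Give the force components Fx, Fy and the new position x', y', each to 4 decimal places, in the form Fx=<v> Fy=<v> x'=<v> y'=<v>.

Fx=22.1852 Fy=3.0000 x'=-3.2269 y'=8.3750

F_att = 3/2·(g−p) = 3/2·(14,2) = (21.0000,3.0000)
o1: d²=9 ≤ ρ²=20; F_rep = 32·(3,0)/9² = (1.1852,0.0000)
F = F_att + ΣF_rep = (22.1852,3.0000)
p' = p + 1/8·F = (-3.2269,8.3750)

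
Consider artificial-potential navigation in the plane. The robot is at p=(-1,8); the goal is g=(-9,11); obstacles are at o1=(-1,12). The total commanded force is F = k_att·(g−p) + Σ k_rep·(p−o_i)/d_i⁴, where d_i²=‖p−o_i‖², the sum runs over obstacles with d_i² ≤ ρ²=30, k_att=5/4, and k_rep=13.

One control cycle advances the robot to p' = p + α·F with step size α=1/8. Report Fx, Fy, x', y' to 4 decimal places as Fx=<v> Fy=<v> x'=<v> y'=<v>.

Fx=-10.0000 Fy=3.5469 x'=-2.2500 y'=8.4434

F_att = 5/4·(g−p) = 5/4·(-8,3) = (-10.0000,3.7500)
o1: d²=16 ≤ ρ²=30; F_rep = 13·(0,-4)/16² = (0.0000,-0.2031)
F = F_att + ΣF_rep = (-10.0000,3.5469)
p' = p + 1/8·F = (-2.2500,8.4434)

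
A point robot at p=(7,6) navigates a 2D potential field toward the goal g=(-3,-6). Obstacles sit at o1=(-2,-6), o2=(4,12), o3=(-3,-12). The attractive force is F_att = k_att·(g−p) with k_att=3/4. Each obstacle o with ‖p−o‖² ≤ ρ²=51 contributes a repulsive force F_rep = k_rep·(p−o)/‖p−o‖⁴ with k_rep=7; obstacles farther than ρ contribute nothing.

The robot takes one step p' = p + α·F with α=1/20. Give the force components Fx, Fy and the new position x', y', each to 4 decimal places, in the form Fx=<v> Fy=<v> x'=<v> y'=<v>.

F_att = 3/4·(g−p) = 3/4·(-10,-12) = (-7.5000,-9.0000)
o1: d²=225 > ρ²=51 → inactive
o2: d²=45 ≤ ρ²=51; F_rep = 7·(3,-6)/45² = (0.0104,-0.0207)
o3: d²=424 > ρ²=51 → inactive
F = F_att + ΣF_rep = (-7.4896,-9.0207)
p' = p + 1/20·F = (6.6255,5.5490)

Fx=-7.4896 Fy=-9.0207 x'=6.6255 y'=5.5490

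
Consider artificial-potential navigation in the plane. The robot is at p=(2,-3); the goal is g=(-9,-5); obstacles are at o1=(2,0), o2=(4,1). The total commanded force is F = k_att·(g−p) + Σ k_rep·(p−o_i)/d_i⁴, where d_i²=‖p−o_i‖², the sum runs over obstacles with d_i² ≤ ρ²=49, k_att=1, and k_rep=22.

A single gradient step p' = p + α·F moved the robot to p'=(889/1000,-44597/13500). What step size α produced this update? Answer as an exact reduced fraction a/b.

F_att = 1·(g−p) = 1·(-11,-2) = (-11.0000,-2.0000)
o1: d²=9 ≤ ρ²=49; F_rep = 22·(0,-3)/9² = (0.0000,-0.8148)
o2: d²=20 ≤ ρ²=49; F_rep = 22·(-2,-4)/20² = (-0.1100,-0.2200)
F = F_att + ΣF_rep = (-11.1100,-3.0348)
Δp = p'−p = (-1.1110,-0.3035); α = Δx/Fx = (-1111/1000) / (-1111/100) = 1/10
check: Δy/Fy = (-4097/13500) / (-4097/1350) = 1/10 ✓

α = 1/10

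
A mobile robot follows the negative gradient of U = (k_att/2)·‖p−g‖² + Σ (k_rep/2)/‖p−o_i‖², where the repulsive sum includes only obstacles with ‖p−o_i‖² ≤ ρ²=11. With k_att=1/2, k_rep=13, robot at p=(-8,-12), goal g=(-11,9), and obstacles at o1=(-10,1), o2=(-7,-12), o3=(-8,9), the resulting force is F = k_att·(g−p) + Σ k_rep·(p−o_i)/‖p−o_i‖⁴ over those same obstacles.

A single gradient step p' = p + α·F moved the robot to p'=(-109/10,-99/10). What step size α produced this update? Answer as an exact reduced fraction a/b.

α = 1/5

F_att = 1/2·(g−p) = 1/2·(-3,21) = (-1.5000,10.5000)
o1: d²=173 > ρ²=11 → inactive
o2: d²=1 ≤ ρ²=11; F_rep = 13·(-1,0)/1² = (-13.0000,0.0000)
o3: d²=441 > ρ²=11 → inactive
F = F_att + ΣF_rep = (-14.5000,10.5000)
Δp = p'−p = (-2.9000,2.1000); α = Δx/Fx = (-29/10) / (-29/2) = 1/5
check: Δy/Fy = (21/10) / (21/2) = 1/5 ✓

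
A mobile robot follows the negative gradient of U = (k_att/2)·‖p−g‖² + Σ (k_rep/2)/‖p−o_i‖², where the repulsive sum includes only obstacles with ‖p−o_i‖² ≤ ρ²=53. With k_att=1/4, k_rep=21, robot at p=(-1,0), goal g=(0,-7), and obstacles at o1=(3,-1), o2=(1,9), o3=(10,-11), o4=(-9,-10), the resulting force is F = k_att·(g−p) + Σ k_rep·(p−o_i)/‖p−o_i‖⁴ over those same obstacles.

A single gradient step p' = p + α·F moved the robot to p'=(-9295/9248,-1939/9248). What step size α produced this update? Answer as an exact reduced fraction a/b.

α = 1/8

F_att = 1/4·(g−p) = 1/4·(1,-7) = (0.2500,-1.7500)
o1: d²=17 ≤ ρ²=53; F_rep = 21·(-4,1)/17² = (-0.2907,0.0727)
o2: d²=85 > ρ²=53 → inactive
o3: d²=242 > ρ²=53 → inactive
o4: d²=164 > ρ²=53 → inactive
F = F_att + ΣF_rep = (-0.0407,-1.6773)
Δp = p'−p = (-0.0051,-0.2097); α = Δx/Fx = (-47/9248) / (-47/1156) = 1/8
check: Δy/Fy = (-1939/9248) / (-1939/1156) = 1/8 ✓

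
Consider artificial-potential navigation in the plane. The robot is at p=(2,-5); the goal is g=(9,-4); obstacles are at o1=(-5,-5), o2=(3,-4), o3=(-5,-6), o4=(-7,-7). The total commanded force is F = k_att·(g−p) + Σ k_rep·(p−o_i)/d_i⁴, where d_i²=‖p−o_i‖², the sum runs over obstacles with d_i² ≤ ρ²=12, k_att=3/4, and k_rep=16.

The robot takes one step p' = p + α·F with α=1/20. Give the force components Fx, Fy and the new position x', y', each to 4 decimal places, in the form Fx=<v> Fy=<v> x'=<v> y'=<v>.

F_att = 3/4·(g−p) = 3/4·(7,1) = (5.2500,0.7500)
o1: d²=49 > ρ²=12 → inactive
o2: d²=2 ≤ ρ²=12; F_rep = 16·(-1,-1)/2² = (-4.0000,-4.0000)
o3: d²=50 > ρ²=12 → inactive
o4: d²=85 > ρ²=12 → inactive
F = F_att + ΣF_rep = (1.2500,-3.2500)
p' = p + 1/20·F = (2.0625,-5.1625)

Fx=1.2500 Fy=-3.2500 x'=2.0625 y'=-5.1625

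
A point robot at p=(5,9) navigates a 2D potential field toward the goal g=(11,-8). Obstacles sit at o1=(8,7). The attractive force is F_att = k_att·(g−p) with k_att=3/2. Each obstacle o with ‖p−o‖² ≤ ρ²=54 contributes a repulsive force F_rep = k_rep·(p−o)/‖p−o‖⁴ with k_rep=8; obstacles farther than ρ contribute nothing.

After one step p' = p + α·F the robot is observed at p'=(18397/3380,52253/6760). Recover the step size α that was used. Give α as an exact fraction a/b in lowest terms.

α = 1/20

F_att = 3/2·(g−p) = 3/2·(6,-17) = (9.0000,-25.5000)
o1: d²=13 ≤ ρ²=54; F_rep = 8·(-3,2)/13² = (-0.1420,0.0947)
F = F_att + ΣF_rep = (8.8580,-25.4053)
Δp = p'−p = (0.4429,-1.2703); α = Δx/Fx = (1497/3380) / (1497/169) = 1/20
check: Δy/Fy = (-8587/6760) / (-8587/338) = 1/20 ✓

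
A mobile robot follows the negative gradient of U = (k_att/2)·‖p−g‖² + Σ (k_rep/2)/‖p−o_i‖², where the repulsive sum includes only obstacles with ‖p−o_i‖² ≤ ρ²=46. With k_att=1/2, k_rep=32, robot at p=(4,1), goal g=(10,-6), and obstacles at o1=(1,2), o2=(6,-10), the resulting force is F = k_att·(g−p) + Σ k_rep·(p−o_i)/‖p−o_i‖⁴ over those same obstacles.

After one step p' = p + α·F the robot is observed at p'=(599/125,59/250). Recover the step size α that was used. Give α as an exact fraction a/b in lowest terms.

α = 1/5

F_att = 1/2·(g−p) = 1/2·(6,-7) = (3.0000,-3.5000)
o1: d²=10 ≤ ρ²=46; F_rep = 32·(3,-1)/10² = (0.9600,-0.3200)
o2: d²=125 > ρ²=46 → inactive
F = F_att + ΣF_rep = (3.9600,-3.8200)
Δp = p'−p = (0.7920,-0.7640); α = Δx/Fx = (99/125) / (99/25) = 1/5
check: Δy/Fy = (-191/250) / (-191/50) = 1/5 ✓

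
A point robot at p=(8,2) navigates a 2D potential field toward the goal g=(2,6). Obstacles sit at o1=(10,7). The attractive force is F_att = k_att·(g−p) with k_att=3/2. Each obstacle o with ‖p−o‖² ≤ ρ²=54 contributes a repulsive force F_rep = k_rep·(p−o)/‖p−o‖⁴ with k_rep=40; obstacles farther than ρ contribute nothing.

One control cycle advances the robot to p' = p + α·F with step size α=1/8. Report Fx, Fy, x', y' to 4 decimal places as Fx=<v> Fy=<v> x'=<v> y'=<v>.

Fx=-9.0951 Fy=5.7622 x'=6.8631 y'=2.7203

F_att = 3/2·(g−p) = 3/2·(-6,4) = (-9.0000,6.0000)
o1: d²=29 ≤ ρ²=54; F_rep = 40·(-2,-5)/29² = (-0.0951,-0.2378)
F = F_att + ΣF_rep = (-9.0951,5.7622)
p' = p + 1/8·F = (6.8631,2.7203)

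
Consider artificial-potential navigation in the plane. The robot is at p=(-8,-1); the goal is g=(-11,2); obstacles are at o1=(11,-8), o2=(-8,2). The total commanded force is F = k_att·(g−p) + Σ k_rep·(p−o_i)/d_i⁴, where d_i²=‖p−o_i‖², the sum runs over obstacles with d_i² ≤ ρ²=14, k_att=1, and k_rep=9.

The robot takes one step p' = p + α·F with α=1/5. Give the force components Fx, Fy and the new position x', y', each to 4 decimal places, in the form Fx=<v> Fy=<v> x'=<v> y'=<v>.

F_att = 1·(g−p) = 1·(-3,3) = (-3.0000,3.0000)
o1: d²=410 > ρ²=14 → inactive
o2: d²=9 ≤ ρ²=14; F_rep = 9·(0,-3)/9² = (0.0000,-0.3333)
F = F_att + ΣF_rep = (-3.0000,2.6667)
p' = p + 1/5·F = (-8.6000,-0.4667)

Fx=-3.0000 Fy=2.6667 x'=-8.6000 y'=-0.4667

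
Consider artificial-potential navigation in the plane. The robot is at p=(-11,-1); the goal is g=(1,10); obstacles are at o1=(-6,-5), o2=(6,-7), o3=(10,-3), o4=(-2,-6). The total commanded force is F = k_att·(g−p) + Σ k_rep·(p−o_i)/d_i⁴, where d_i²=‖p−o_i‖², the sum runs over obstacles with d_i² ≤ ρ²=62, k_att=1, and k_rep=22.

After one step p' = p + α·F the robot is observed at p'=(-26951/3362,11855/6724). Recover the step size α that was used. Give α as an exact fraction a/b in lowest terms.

α = 1/4

F_att = 1·(g−p) = 1·(12,11) = (12.0000,11.0000)
o1: d²=41 ≤ ρ²=62; F_rep = 22·(-5,4)/41² = (-0.0654,0.0523)
o2: d²=325 > ρ²=62 → inactive
o3: d²=445 > ρ²=62 → inactive
o4: d²=106 > ρ²=62 → inactive
F = F_att + ΣF_rep = (11.9346,11.0523)
Δp = p'−p = (2.9836,2.7631); α = Δx/Fx = (10031/3362) / (20062/1681) = 1/4
check: Δy/Fy = (18579/6724) / (18579/1681) = 1/4 ✓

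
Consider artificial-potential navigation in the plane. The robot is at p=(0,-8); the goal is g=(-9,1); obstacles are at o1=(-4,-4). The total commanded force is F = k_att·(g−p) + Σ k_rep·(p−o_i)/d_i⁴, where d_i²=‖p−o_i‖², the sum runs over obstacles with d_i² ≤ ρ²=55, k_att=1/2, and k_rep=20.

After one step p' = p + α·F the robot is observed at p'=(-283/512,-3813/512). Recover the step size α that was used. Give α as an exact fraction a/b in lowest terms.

α = 1/8

F_att = 1/2·(g−p) = 1/2·(-9,9) = (-4.5000,4.5000)
o1: d²=32 ≤ ρ²=55; F_rep = 20·(4,-4)/32² = (0.0781,-0.0781)
F = F_att + ΣF_rep = (-4.4219,4.4219)
Δp = p'−p = (-0.5527,0.5527); α = Δx/Fx = (-283/512) / (-283/64) = 1/8
check: Δy/Fy = (283/512) / (283/64) = 1/8 ✓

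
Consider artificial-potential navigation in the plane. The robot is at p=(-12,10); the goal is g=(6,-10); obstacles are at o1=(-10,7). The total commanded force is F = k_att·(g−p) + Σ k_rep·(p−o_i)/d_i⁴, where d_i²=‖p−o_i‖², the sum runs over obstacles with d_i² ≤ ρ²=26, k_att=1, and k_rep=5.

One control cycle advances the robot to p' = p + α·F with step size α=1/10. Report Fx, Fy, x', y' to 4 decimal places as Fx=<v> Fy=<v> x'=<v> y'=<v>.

F_att = 1·(g−p) = 1·(18,-20) = (18.0000,-20.0000)
o1: d²=13 ≤ ρ²=26; F_rep = 5·(-2,3)/13² = (-0.0592,0.0888)
F = F_att + ΣF_rep = (17.9408,-19.9112)
p' = p + 1/10·F = (-10.2059,8.0089)

Fx=17.9408 Fy=-19.9112 x'=-10.2059 y'=8.0089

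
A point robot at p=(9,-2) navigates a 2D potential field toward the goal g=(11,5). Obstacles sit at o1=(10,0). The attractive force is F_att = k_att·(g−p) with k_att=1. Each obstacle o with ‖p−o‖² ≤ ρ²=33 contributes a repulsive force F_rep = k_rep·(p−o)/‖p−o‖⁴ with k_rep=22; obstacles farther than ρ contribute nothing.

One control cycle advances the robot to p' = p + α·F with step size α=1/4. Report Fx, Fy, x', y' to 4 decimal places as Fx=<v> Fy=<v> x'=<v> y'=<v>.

F_att = 1·(g−p) = 1·(2,7) = (2.0000,7.0000)
o1: d²=5 ≤ ρ²=33; F_rep = 22·(-1,-2)/5² = (-0.8800,-1.7600)
F = F_att + ΣF_rep = (1.1200,5.2400)
p' = p + 1/4·F = (9.2800,-0.6900)

Fx=1.1200 Fy=5.2400 x'=9.2800 y'=-0.6900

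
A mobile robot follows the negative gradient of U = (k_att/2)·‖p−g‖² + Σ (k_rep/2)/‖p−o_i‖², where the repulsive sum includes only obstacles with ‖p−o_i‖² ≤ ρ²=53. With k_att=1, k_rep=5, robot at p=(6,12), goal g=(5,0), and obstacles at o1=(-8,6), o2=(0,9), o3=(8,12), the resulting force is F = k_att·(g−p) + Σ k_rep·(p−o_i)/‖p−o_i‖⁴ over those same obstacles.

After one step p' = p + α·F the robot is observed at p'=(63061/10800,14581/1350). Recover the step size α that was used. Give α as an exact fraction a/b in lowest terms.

F_att = 1·(g−p) = 1·(-1,-12) = (-1.0000,-12.0000)
o1: d²=232 > ρ²=53 → inactive
o2: d²=45 ≤ ρ²=53; F_rep = 5·(6,3)/45² = (0.0148,0.0074)
o3: d²=4 ≤ ρ²=53; F_rep = 5·(-2,0)/4² = (-0.6250,0.0000)
F = F_att + ΣF_rep = (-1.6102,-11.9926)
Δp = p'−p = (-0.1610,-1.1993); α = Δx/Fx = (-1739/10800) / (-1739/1080) = 1/10
check: Δy/Fy = (-1619/1350) / (-1619/135) = 1/10 ✓

α = 1/10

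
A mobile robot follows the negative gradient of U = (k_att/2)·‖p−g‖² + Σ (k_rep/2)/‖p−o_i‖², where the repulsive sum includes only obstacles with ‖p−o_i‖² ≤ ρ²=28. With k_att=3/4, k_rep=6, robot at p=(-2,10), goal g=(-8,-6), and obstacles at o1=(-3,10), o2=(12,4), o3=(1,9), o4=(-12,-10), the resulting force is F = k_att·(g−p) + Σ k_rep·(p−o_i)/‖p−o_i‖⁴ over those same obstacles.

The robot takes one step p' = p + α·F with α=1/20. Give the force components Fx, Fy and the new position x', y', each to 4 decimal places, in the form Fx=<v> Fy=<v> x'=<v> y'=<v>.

Fx=1.3200 Fy=-11.9400 x'=-1.9340 y'=9.4030

F_att = 3/4·(g−p) = 3/4·(-6,-16) = (-4.5000,-12.0000)
o1: d²=1 ≤ ρ²=28; F_rep = 6·(1,0)/1² = (6.0000,0.0000)
o2: d²=232 > ρ²=28 → inactive
o3: d²=10 ≤ ρ²=28; F_rep = 6·(-3,1)/10² = (-0.1800,0.0600)
o4: d²=500 > ρ²=28 → inactive
F = F_att + ΣF_rep = (1.3200,-11.9400)
p' = p + 1/20·F = (-1.9340,9.4030)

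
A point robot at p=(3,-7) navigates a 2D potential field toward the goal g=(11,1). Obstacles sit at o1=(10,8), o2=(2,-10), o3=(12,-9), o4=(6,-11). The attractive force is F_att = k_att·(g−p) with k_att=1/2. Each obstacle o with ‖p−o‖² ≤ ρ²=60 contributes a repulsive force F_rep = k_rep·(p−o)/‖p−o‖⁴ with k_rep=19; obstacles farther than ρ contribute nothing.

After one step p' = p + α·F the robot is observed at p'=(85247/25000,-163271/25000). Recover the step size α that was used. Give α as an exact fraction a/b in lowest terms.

F_att = 1/2·(g−p) = 1/2·(8,8) = (4.0000,4.0000)
o1: d²=274 > ρ²=60 → inactive
o2: d²=10 ≤ ρ²=60; F_rep = 19·(1,3)/10² = (0.1900,0.5700)
o3: d²=85 > ρ²=60 → inactive
o4: d²=25 ≤ ρ²=60; F_rep = 19·(-3,4)/25² = (-0.0912,0.1216)
F = F_att + ΣF_rep = (4.0988,4.6916)
Δp = p'−p = (0.4099,0.4692); α = Δx/Fx = (10247/25000) / (10247/2500) = 1/10
check: Δy/Fy = (11729/25000) / (11729/2500) = 1/10 ✓

α = 1/10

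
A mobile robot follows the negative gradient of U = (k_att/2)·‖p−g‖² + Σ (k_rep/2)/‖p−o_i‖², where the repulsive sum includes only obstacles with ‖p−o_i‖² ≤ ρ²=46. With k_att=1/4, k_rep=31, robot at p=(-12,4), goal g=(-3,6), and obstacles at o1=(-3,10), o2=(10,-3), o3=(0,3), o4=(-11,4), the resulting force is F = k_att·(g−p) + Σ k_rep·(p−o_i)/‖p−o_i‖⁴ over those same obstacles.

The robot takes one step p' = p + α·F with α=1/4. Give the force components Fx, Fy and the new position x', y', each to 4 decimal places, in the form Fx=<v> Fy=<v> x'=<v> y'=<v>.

F_att = 1/4·(g−p) = 1/4·(9,2) = (2.2500,0.5000)
o1: d²=117 > ρ²=46 → inactive
o2: d²=533 > ρ²=46 → inactive
o3: d²=145 > ρ²=46 → inactive
o4: d²=1 ≤ ρ²=46; F_rep = 31·(-1,0)/1² = (-31.0000,0.0000)
F = F_att + ΣF_rep = (-28.7500,0.5000)
p' = p + 1/4·F = (-19.1875,4.1250)

Fx=-28.7500 Fy=0.5000 x'=-19.1875 y'=4.1250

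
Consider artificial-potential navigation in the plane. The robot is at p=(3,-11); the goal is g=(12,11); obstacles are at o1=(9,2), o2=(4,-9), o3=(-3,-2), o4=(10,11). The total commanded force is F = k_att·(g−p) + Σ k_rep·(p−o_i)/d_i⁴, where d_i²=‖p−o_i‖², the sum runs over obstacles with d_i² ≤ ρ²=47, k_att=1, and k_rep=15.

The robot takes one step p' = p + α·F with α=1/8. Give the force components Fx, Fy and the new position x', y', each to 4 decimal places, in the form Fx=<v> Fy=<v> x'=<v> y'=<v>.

F_att = 1·(g−p) = 1·(9,22) = (9.0000,22.0000)
o1: d²=205 > ρ²=47 → inactive
o2: d²=5 ≤ ρ²=47; F_rep = 15·(-1,-2)/5² = (-0.6000,-1.2000)
o3: d²=117 > ρ²=47 → inactive
o4: d²=533 > ρ²=47 → inactive
F = F_att + ΣF_rep = (8.4000,20.8000)
p' = p + 1/8·F = (4.0500,-8.4000)

Fx=8.4000 Fy=20.8000 x'=4.0500 y'=-8.4000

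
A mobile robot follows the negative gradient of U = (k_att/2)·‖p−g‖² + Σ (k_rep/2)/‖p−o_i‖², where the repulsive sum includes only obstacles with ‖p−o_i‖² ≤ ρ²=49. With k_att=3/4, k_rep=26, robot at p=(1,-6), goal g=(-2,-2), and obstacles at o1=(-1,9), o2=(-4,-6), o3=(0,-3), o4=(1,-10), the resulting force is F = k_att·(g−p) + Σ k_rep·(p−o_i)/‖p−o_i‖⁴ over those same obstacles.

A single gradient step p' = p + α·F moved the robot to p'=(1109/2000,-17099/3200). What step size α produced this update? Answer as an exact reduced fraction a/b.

F_att = 3/4·(g−p) = 3/4·(-3,4) = (-2.2500,3.0000)
o1: d²=229 > ρ²=49 → inactive
o2: d²=25 ≤ ρ²=49; F_rep = 26·(5,0)/25² = (0.2080,0.0000)
o3: d²=10 ≤ ρ²=49; F_rep = 26·(1,-3)/10² = (0.2600,-0.7800)
o4: d²=16 ≤ ρ²=49; F_rep = 26·(0,4)/16² = (0.0000,0.4062)
F = F_att + ΣF_rep = (-1.7820,2.6263)
Δp = p'−p = (-0.4455,0.6566); α = Δx/Fx = (-891/2000) / (-891/500) = 1/4
check: Δy/Fy = (2101/3200) / (2101/800) = 1/4 ✓

α = 1/4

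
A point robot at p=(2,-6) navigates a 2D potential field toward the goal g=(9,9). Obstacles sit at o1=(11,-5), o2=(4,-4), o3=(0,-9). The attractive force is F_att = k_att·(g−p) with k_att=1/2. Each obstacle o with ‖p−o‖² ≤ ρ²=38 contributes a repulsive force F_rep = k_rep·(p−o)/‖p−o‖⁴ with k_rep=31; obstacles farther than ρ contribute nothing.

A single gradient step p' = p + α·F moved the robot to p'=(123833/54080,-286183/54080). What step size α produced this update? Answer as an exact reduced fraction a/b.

α = 1/10

F_att = 1/2·(g−p) = 1/2·(7,15) = (3.5000,7.5000)
o1: d²=82 > ρ²=38 → inactive
o2: d²=8 ≤ ρ²=38; F_rep = 31·(-2,-2)/8² = (-0.9688,-0.9688)
o3: d²=13 ≤ ρ²=38; F_rep = 31·(2,3)/13² = (0.3669,0.5503)
F = F_att + ΣF_rep = (2.8981,7.0815)
Δp = p'−p = (0.2898,0.7082); α = Δx/Fx = (15673/54080) / (15673/5408) = 1/10
check: Δy/Fy = (38297/54080) / (38297/5408) = 1/10 ✓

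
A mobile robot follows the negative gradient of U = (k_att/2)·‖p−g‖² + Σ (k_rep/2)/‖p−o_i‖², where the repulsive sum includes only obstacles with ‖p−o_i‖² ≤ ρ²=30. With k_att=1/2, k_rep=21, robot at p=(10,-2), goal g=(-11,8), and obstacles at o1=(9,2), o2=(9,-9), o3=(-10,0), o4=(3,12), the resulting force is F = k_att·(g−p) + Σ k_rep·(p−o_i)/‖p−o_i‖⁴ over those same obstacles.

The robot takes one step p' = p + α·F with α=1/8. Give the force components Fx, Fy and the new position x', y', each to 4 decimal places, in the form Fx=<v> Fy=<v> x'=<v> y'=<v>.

Fx=-10.4273 Fy=4.7093 x'=8.6966 y'=-1.4113

F_att = 1/2·(g−p) = 1/2·(-21,10) = (-10.5000,5.0000)
o1: d²=17 ≤ ρ²=30; F_rep = 21·(1,-4)/17² = (0.0727,-0.2907)
o2: d²=50 > ρ²=30 → inactive
o3: d²=404 > ρ²=30 → inactive
o4: d²=245 > ρ²=30 → inactive
F = F_att + ΣF_rep = (-10.4273,4.7093)
p' = p + 1/8·F = (8.6966,-1.4113)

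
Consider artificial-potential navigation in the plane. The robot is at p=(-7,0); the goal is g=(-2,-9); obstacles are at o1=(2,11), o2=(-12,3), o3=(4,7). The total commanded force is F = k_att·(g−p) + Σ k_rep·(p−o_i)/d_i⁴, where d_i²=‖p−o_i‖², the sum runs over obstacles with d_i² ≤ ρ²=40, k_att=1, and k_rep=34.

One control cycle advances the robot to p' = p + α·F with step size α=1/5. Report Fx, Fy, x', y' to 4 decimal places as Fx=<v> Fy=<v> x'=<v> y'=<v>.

F_att = 1·(g−p) = 1·(5,-9) = (5.0000,-9.0000)
o1: d²=202 > ρ²=40 → inactive
o2: d²=34 ≤ ρ²=40; F_rep = 34·(5,-3)/34² = (0.1471,-0.0882)
o3: d²=170 > ρ²=40 → inactive
F = F_att + ΣF_rep = (5.1471,-9.0882)
p' = p + 1/5·F = (-5.9706,-1.8176)

Fx=5.1471 Fy=-9.0882 x'=-5.9706 y'=-1.8176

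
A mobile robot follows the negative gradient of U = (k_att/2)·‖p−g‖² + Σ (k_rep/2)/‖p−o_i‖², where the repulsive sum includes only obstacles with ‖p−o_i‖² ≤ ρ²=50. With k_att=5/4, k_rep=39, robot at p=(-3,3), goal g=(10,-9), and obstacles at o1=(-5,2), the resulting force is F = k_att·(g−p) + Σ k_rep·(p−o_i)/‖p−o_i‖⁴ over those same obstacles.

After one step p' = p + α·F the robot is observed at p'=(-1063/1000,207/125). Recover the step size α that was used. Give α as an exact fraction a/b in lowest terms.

F_att = 5/4·(g−p) = 5/4·(13,-12) = (16.2500,-15.0000)
o1: d²=5 ≤ ρ²=50; F_rep = 39·(2,1)/5² = (3.1200,1.5600)
F = F_att + ΣF_rep = (19.3700,-13.4400)
Δp = p'−p = (1.9370,-1.3440); α = Δx/Fx = (1937/1000) / (1937/100) = 1/10
check: Δy/Fy = (-168/125) / (-336/25) = 1/10 ✓

α = 1/10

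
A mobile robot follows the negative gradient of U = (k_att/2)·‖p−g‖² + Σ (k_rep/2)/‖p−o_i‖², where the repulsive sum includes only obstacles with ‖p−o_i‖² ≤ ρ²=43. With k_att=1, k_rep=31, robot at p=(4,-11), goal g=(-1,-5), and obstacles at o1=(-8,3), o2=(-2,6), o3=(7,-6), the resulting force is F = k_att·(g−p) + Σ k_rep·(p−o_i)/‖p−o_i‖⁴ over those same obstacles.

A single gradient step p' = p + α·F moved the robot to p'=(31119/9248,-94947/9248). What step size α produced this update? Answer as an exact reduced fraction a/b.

F_att = 1·(g−p) = 1·(-5,6) = (-5.0000,6.0000)
o1: d²=340 > ρ²=43 → inactive
o2: d²=325 > ρ²=43 → inactive
o3: d²=34 ≤ ρ²=43; F_rep = 31·(-3,-5)/34² = (-0.0804,-0.1341)
F = F_att + ΣF_rep = (-5.0804,5.8659)
Δp = p'−p = (-0.6351,0.7332); α = Δx/Fx = (-5873/9248) / (-5873/1156) = 1/8
check: Δy/Fy = (6781/9248) / (6781/1156) = 1/8 ✓

α = 1/8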